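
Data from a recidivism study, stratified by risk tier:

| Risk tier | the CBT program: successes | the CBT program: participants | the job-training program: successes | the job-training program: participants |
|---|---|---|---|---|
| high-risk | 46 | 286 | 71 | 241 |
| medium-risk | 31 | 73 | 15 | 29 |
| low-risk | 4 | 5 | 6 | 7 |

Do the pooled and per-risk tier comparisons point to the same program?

Yes

High-risk: the CBT program 46/286 = 16.1%, the job-training program 71/241 = 29.5% → the job-training program
Medium-risk: the CBT program 31/73 = 42.5%, the job-training program 15/29 = 51.7% → the job-training program
Low-risk: the CBT program 4/5 = 80.0%, the job-training program 6/7 = 85.7% → the job-training program
Overall: the CBT program 81/364 = 22.3%, the job-training program 92/277 = 33.2% → the job-training program
The job-training program wins overall and in every risk group — no reversal.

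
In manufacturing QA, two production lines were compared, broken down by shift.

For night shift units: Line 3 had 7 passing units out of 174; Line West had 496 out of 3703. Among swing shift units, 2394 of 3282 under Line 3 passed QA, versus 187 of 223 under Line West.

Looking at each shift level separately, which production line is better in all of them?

Line West

Night shift: Line 3 7/174 = 4.0%, Line West 496/3703 = 13.4% → Line West
Swing shift: Line 3 2394/3282 = 72.9%, Line West 187/223 = 83.9% → Line West
Line West has the higher rate in both groups.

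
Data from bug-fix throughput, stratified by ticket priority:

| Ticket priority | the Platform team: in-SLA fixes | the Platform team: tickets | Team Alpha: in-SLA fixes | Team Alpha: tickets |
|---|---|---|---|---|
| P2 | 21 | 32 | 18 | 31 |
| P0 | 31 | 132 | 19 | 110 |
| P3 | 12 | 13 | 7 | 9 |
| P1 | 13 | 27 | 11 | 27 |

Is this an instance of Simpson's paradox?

No

P2: the Platform team 21/32 = 65.6%, Team Alpha 18/31 = 58.1% → the Platform team
P0: the Platform team 31/132 = 23.5%, Team Alpha 19/110 = 17.3% → the Platform team
P3: the Platform team 12/13 = 92.3%, Team Alpha 7/9 = 77.8% → the Platform team
P1: the Platform team 13/27 = 48.1%, Team Alpha 11/27 = 40.7% → the Platform team
Overall: the Platform team 77/204 = 37.7%, Team Alpha 55/177 = 31.1% → the Platform team
The Platform team wins overall and in every ticket group — no reversal.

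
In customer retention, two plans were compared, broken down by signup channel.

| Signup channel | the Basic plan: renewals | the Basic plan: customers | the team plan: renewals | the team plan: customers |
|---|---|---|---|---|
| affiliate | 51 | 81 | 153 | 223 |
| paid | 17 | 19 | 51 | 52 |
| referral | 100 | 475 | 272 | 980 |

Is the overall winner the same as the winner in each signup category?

Yes

Affiliate: the Basic plan 51/81 = 63.0%, the team plan 153/223 = 68.6% → the team plan
Paid: the Basic plan 17/19 = 89.5%, the team plan 51/52 = 98.1% → the team plan
Referral: the Basic plan 100/475 = 21.1%, the team plan 272/980 = 27.8% → the team plan
Overall: the Basic plan 168/575 = 29.2%, the team plan 476/1255 = 37.9% → the team plan
The team plan wins overall and in every signup group — no reversal.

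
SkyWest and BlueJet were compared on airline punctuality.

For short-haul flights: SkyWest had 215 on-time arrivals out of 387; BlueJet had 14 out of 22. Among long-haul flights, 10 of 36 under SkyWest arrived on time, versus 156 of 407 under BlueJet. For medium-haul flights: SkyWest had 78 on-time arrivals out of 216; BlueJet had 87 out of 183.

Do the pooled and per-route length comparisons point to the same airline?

No

Short-haul: SkyWest 215/387 = 55.6%, BlueJet 14/22 = 63.6% → BlueJet
Long-haul: SkyWest 10/36 = 27.8%, BlueJet 156/407 = 38.3% → BlueJet
Medium-haul: SkyWest 78/216 = 36.1%, BlueJet 87/183 = 47.5% → BlueJet
Overall: SkyWest 303/639 = 47.4%, BlueJet 257/612 = 42.0% → SkyWest
BlueJet wins each route group but SkyWest wins overall — the comparison reverses. BlueJet's flights skew toward long-haul, which has a lower base rate.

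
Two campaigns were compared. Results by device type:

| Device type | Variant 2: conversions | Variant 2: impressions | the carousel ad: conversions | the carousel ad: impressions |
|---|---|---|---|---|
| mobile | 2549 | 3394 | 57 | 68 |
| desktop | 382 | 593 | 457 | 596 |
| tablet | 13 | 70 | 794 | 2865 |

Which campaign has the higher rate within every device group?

Mobile: Variant 2 2549/3394 = 75.1%, the carousel ad 57/68 = 83.8% → the carousel ad
Desktop: Variant 2 382/593 = 64.4%, the carousel ad 457/596 = 76.7% → the carousel ad
Tablet: Variant 2 13/70 = 18.6%, the carousel ad 794/2865 = 27.7% → the carousel ad
The carousel ad has the higher rate in all 3 groups.

the carousel ad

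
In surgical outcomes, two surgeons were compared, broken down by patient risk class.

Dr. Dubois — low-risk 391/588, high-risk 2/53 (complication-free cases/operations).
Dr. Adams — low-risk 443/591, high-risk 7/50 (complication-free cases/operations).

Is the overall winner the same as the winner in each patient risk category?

Low-risk: Dr. Dubois 391/588 = 66.5%, Dr. Adams 443/591 = 75.0% → Dr. Adams
High-risk: Dr. Dubois 2/53 = 3.8%, Dr. Adams 7/50 = 14.0% → Dr. Adams
Overall: Dr. Dubois 393/641 = 61.3%, Dr. Adams 450/641 = 70.2% → Dr. Adams
Dr. Adams wins overall and in every patient risk group — no reversal.

Yes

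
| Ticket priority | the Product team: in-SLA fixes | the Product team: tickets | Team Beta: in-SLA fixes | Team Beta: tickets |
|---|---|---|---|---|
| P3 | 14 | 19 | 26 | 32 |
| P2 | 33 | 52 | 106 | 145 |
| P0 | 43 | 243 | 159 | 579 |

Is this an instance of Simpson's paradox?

P3: the Product team 14/19 = 73.7%, Team Beta 26/32 = 81.2% → Team Beta
P2: the Product team 33/52 = 63.5%, Team Beta 106/145 = 73.1% → Team Beta
P0: the Product team 43/243 = 17.7%, Team Beta 159/579 = 27.5% → Team Beta
Overall: the Product team 90/314 = 28.7%, Team Beta 291/756 = 38.5% → Team Beta
Team Beta wins overall and in every ticket group — no reversal.

No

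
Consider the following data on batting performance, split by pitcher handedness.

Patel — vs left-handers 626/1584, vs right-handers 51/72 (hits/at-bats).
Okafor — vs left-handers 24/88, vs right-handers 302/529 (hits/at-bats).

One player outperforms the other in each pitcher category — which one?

Vs left-handers: Patel 626/1584 = 39.5%, Okafor 24/88 = 27.3% → Patel
Vs right-handers: Patel 51/72 = 70.8%, Okafor 302/529 = 57.1% → Patel
Patel has the higher rate in both groups.

Patel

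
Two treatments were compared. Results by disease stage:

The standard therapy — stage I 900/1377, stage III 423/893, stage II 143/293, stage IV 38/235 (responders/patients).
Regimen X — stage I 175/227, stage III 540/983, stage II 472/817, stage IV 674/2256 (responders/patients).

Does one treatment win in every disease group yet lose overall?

Stage I: the standard therapy 900/1377 = 65.4%, Regimen X 175/227 = 77.1% → Regimen X
Stage III: the standard therapy 423/893 = 47.4%, Regimen X 540/983 = 54.9% → Regimen X
Stage II: the standard therapy 143/293 = 48.8%, Regimen X 472/817 = 57.8% → Regimen X
Stage IV: the standard therapy 38/235 = 16.2%, Regimen X 674/2256 = 29.9% → Regimen X
Overall: the standard therapy 1504/2798 = 53.8%, Regimen X 1861/4283 = 43.5% → the standard therapy
Regimen X wins each disease group but the standard therapy wins overall — the comparison reverses. Regimen X's patients skew toward stage IV, which has a lower base rate.

Yes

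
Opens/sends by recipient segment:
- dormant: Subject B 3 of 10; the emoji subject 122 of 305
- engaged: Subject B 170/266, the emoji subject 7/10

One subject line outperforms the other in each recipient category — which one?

Dormant: Subject B 3/10 = 30.0%, the emoji subject 122/305 = 40.0% → the emoji subject
Engaged: Subject B 170/266 = 63.9%, the emoji subject 7/10 = 70.0% → the emoji subject
The emoji subject has the higher rate in both groups.

the emoji subject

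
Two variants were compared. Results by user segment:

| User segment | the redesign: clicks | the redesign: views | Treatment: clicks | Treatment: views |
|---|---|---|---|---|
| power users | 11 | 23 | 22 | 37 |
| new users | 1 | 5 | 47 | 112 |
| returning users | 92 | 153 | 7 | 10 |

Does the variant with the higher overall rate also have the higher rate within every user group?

Power users: the redesign 11/23 = 47.8%, Treatment 22/37 = 59.5% → Treatment
New users: the redesign 1/5 = 20.0%, Treatment 47/112 = 42.0% → Treatment
Returning users: the redesign 92/153 = 60.1%, Treatment 7/10 = 70.0% → Treatment
Overall: the redesign 104/181 = 57.5%, Treatment 76/159 = 47.8% → the redesign
Treatment wins each user group but the redesign wins overall — the comparison reverses. Treatment's views skew toward new users, which has a lower base rate.

No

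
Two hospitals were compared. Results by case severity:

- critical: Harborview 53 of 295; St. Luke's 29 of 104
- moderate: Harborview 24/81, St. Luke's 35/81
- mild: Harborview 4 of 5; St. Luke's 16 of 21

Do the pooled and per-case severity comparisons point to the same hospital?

Critical: Harborview 53/295 = 18.0%, St. Luke's 29/104 = 27.9% → St. Luke's
Moderate: Harborview 24/81 = 29.6%, St. Luke's 35/81 = 43.2% → St. Luke's
Mild: Harborview 4/5 = 80.0%, St. Luke's 16/21 = 76.2% → Harborview
Overall: Harborview 81/381 = 21.3%, St. Luke's 80/206 = 38.8% → St. Luke's
Neither sweeps: Harborview wins 1 of 3 groups, St. Luke's wins 2. St. Luke's wins overall but not every group — no Simpson reversal.

No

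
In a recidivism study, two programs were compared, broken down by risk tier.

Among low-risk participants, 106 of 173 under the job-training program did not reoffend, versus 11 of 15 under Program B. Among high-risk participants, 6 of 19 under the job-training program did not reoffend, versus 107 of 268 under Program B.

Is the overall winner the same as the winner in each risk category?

No

Low-risk: the job-training program 106/173 = 61.3%, Program B 11/15 = 73.3% → Program B
High-risk: the job-training program 6/19 = 31.6%, Program B 107/268 = 39.9% → Program B
Overall: the job-training program 112/192 = 58.3%, Program B 118/283 = 41.7% → the job-training program
Program B wins each risk group but the job-training program wins overall — the comparison reverses. Program B's participants skew toward high-risk, which has a lower base rate.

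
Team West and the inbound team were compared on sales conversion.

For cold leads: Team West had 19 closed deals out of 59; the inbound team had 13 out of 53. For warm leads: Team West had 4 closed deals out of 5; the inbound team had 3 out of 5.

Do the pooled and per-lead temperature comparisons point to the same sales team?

Cold: Team West 19/59 = 32.2%, the inbound team 13/53 = 24.5% → Team West
Warm: Team West 4/5 = 80.0%, the inbound team 3/5 = 60.0% → Team West
Overall: Team West 23/64 = 35.9%, the inbound team 16/58 = 27.6% → Team West
Team West wins overall and in every lead group — no reversal.

Yes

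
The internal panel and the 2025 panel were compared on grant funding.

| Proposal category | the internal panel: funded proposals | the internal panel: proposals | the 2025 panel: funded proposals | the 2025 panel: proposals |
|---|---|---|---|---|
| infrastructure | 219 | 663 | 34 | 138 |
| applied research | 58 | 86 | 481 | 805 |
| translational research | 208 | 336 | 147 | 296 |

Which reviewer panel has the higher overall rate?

the 2025 panel

Infrastructure: the internal panel 219/663 = 33.0%, the 2025 panel 34/138 = 24.6% → the internal panel
Applied research: the internal panel 58/86 = 67.4%, the 2025 panel 481/805 = 59.8% → the internal panel
Translational research: the internal panel 208/336 = 61.9%, the 2025 panel 147/296 = 49.7% → the internal panel
Overall: the internal panel 485/1085 = 44.7%, the 2025 panel 662/1239 = 53.4% → the 2025 panel
(The internal panel wins every proposal group but the 2025 panel wins overall — the internal panel's proposals skew toward the low-rate infrastructure group.)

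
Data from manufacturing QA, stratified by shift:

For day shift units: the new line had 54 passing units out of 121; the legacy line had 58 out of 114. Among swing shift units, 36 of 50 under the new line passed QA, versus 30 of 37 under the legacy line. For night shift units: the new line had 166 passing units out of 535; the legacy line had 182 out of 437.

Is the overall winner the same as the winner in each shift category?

Yes

Day shift: the new line 54/121 = 44.6%, the legacy line 58/114 = 50.9% → the legacy line
Swing shift: the new line 36/50 = 72.0%, the legacy line 30/37 = 81.1% → the legacy line
Night shift: the new line 166/535 = 31.0%, the legacy line 182/437 = 41.6% → the legacy line
Overall: the new line 256/706 = 36.3%, the legacy line 270/588 = 45.9% → the legacy line
The legacy line wins overall and in every shift group — no reversal.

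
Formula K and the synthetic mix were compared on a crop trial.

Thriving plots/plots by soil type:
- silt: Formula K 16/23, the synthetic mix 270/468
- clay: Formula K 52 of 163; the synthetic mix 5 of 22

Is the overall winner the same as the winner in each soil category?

Silt: Formula K 16/23 = 69.6%, the synthetic mix 270/468 = 57.7% → Formula K
Clay: Formula K 52/163 = 31.9%, the synthetic mix 5/22 = 22.7% → Formula K
Overall: Formula K 68/186 = 36.6%, the synthetic mix 275/490 = 56.1% → the synthetic mix
Formula K wins each soil group but the synthetic mix wins overall — the comparison reverses. Formula K's plots skew toward clay, which has a lower base rate.

No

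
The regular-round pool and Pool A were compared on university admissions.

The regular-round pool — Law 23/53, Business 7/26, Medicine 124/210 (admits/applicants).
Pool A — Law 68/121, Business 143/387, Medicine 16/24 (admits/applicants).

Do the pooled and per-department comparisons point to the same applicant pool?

No

Law: the regular-round pool 23/53 = 43.4%, Pool A 68/121 = 56.2% → Pool A
Business: the regular-round pool 7/26 = 26.9%, Pool A 143/387 = 37.0% → Pool A
Medicine: the regular-round pool 124/210 = 59.0%, Pool A 16/24 = 66.7% → Pool A
Overall: the regular-round pool 154/289 = 53.3%, Pool A 227/532 = 42.7% → the regular-round pool
Pool A wins each department group but the regular-round pool wins overall — the comparison reverses. Pool A's applicants skew toward Business, which has a lower base rate.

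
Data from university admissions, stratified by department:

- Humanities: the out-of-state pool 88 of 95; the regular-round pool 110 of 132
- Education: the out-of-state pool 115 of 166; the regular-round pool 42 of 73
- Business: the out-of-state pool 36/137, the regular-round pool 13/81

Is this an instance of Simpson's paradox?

No

Humanities: the out-of-state pool 88/95 = 92.6%, the regular-round pool 110/132 = 83.3% → the out-of-state pool
Education: the out-of-state pool 115/166 = 69.3%, the regular-round pool 42/73 = 57.5% → the out-of-state pool
Business: the out-of-state pool 36/137 = 26.3%, the regular-round pool 13/81 = 16.0% → the out-of-state pool
Overall: the out-of-state pool 239/398 = 60.1%, the regular-round pool 165/286 = 57.7% → the out-of-state pool
The out-of-state pool wins overall and in every department group — no reversal.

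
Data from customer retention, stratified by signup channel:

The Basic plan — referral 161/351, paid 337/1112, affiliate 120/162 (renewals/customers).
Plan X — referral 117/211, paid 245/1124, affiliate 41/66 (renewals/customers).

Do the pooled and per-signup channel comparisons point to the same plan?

Referral: the Basic plan 161/351 = 45.9%, Plan X 117/211 = 55.5% → Plan X
Paid: the Basic plan 337/1112 = 30.3%, Plan X 245/1124 = 21.8% → the Basic plan
Affiliate: the Basic plan 120/162 = 74.1%, Plan X 41/66 = 62.1% → the Basic plan
Overall: the Basic plan 618/1625 = 38.0%, Plan X 403/1401 = 28.8% → the Basic plan
Neither sweeps: the Basic plan wins 2 of 3 groups, Plan X wins 1. The Basic plan wins overall but not every group — no Simpson reversal.

No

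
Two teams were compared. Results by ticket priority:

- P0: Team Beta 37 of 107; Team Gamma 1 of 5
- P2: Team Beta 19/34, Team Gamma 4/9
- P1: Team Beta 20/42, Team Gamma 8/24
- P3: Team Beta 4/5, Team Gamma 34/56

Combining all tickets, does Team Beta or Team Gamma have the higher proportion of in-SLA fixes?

P0: Team Beta 37/107 = 34.6%, Team Gamma 1/5 = 20.0% → Team Beta
P2: Team Beta 19/34 = 55.9%, Team Gamma 4/9 = 44.4% → Team Beta
P1: Team Beta 20/42 = 47.6%, Team Gamma 8/24 = 33.3% → Team Beta
P3: Team Beta 4/5 = 80.0%, Team Gamma 34/56 = 60.7% → Team Beta
Overall: Team Beta 80/188 = 42.6%, Team Gamma 47/94 = 50.0% → Team Gamma
(Team Beta wins every ticket group but Team Gamma wins overall — Team Beta's tickets skew toward the low-rate P0 group.)

Team Gamma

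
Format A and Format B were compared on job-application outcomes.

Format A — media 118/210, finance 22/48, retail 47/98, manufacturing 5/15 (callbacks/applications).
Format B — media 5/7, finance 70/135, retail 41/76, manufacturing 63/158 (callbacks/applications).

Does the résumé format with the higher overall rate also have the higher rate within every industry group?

No

Media: Format A 118/210 = 56.2%, Format B 5/7 = 71.4% → Format B
Finance: Format A 22/48 = 45.8%, Format B 70/135 = 51.9% → Format B
Retail: Format A 47/98 = 48.0%, Format B 41/76 = 53.9% → Format B
Manufacturing: Format A 5/15 = 33.3%, Format B 63/158 = 39.9% → Format B
Overall: Format A 192/371 = 51.8%, Format B 179/376 = 47.6% → Format A
Format B wins each industry group but Format A wins overall — the comparison reverses. Format B's applications skew toward manufacturing, which has a lower base rate.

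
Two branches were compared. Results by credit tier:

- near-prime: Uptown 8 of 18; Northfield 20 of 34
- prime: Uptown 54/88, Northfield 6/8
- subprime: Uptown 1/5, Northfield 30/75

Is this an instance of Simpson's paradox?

Yes

Near-prime: Uptown 8/18 = 44.4%, Northfield 20/34 = 58.8% → Northfield
Prime: Uptown 54/88 = 61.4%, Northfield 6/8 = 75.0% → Northfield
Subprime: Uptown 1/5 = 20.0%, Northfield 30/75 = 40.0% → Northfield
Overall: Uptown 63/111 = 56.8%, Northfield 56/117 = 47.9% → Uptown
Northfield wins each credit group but Uptown wins overall — the comparison reverses. Northfield's applications skew toward subprime, which has a lower base rate.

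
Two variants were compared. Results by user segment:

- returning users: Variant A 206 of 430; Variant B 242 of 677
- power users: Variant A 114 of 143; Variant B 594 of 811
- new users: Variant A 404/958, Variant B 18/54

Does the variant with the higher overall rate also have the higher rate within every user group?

No

Returning users: Variant A 206/430 = 47.9%, Variant B 242/677 = 35.7% → Variant A
Power users: Variant A 114/143 = 79.7%, Variant B 594/811 = 73.2% → Variant A
New users: Variant A 404/958 = 42.2%, Variant B 18/54 = 33.3% → Variant A
Overall: Variant A 724/1531 = 47.3%, Variant B 854/1542 = 55.4% → Variant B
Variant A wins each user group but Variant B wins overall — the comparison reverses. Variant A's views skew toward new users, which has a lower base rate.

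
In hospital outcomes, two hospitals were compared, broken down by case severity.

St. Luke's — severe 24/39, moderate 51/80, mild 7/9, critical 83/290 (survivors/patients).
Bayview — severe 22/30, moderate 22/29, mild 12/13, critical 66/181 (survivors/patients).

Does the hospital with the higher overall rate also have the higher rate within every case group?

Severe: St. Luke's 24/39 = 61.5%, Bayview 22/30 = 73.3% → Bayview
Moderate: St. Luke's 51/80 = 63.8%, Bayview 22/29 = 75.9% → Bayview
Mild: St. Luke's 7/9 = 77.8%, Bayview 12/13 = 92.3% → Bayview
Critical: St. Luke's 83/290 = 28.6%, Bayview 66/181 = 36.5% → Bayview
Overall: St. Luke's 165/418 = 39.5%, Bayview 122/253 = 48.2% → Bayview
Bayview wins overall and in every case group — no reversal.

Yes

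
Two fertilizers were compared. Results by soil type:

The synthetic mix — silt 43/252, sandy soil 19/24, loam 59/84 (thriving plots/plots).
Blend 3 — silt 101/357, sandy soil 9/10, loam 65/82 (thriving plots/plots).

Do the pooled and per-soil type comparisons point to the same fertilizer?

Yes

Silt: the synthetic mix 43/252 = 17.1%, Blend 3 101/357 = 28.3% → Blend 3
Sandy soil: the synthetic mix 19/24 = 79.2%, Blend 3 9/10 = 90.0% → Blend 3
Loam: the synthetic mix 59/84 = 70.2%, Blend 3 65/82 = 79.3% → Blend 3
Overall: the synthetic mix 121/360 = 33.6%, Blend 3 175/449 = 39.0% → Blend 3
Blend 3 wins overall and in every soil group — no reversal.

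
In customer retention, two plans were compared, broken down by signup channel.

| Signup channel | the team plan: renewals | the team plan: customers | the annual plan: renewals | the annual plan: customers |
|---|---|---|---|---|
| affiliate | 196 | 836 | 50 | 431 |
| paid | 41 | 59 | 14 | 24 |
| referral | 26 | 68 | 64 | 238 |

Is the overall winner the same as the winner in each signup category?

Yes

Affiliate: the team plan 196/836 = 23.4%, the annual plan 50/431 = 11.6% → the team plan
Paid: the team plan 41/59 = 69.5%, the annual plan 14/24 = 58.3% → the team plan
Referral: the team plan 26/68 = 38.2%, the annual plan 64/238 = 26.9% → the team plan
Overall: the team plan 263/963 = 27.3%, the annual plan 128/693 = 18.5% → the team plan
The team plan wins overall and in every signup group — no reversal.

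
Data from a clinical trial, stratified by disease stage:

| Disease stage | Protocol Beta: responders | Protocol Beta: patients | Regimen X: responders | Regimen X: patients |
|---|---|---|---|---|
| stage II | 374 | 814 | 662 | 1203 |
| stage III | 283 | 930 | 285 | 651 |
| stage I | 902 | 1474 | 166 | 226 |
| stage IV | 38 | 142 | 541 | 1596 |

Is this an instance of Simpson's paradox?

Stage II: Protocol Beta 374/814 = 45.9%, Regimen X 662/1203 = 55.0% → Regimen X
Stage III: Protocol Beta 283/930 = 30.4%, Regimen X 285/651 = 43.8% → Regimen X
Stage I: Protocol Beta 902/1474 = 61.2%, Regimen X 166/226 = 73.5% → Regimen X
Stage IV: Protocol Beta 38/142 = 26.8%, Regimen X 541/1596 = 33.9% → Regimen X
Overall: Protocol Beta 1597/3360 = 47.5%, Regimen X 1654/3676 = 45.0% → Protocol Beta
Regimen X wins each disease group but Protocol Beta wins overall — the comparison reverses. Regimen X's patients skew toward stage IV, which has a lower base rate.

Yes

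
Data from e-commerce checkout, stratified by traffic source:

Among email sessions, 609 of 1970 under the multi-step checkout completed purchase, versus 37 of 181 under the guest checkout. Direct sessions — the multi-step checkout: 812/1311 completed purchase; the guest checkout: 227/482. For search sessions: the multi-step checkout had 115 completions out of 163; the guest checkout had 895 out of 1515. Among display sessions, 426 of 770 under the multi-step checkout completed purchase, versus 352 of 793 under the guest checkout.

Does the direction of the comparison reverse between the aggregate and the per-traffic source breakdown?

Email: the multi-step checkout 609/1970 = 30.9%, the guest checkout 37/181 = 20.4% → the multi-step checkout
Direct: the multi-step checkout 812/1311 = 61.9%, the guest checkout 227/482 = 47.1% → the multi-step checkout
Search: the multi-step checkout 115/163 = 70.6%, the guest checkout 895/1515 = 59.1% → the multi-step checkout
Display: the multi-step checkout 426/770 = 55.3%, the guest checkout 352/793 = 44.4% → the multi-step checkout
Overall: the multi-step checkout 1962/4214 = 46.6%, the guest checkout 1511/2971 = 50.9% → the guest checkout
The multi-step checkout wins each traffic group but the guest checkout wins overall — the comparison reverses. The multi-step checkout's sessions skew toward email, which has a lower base rate.

Yes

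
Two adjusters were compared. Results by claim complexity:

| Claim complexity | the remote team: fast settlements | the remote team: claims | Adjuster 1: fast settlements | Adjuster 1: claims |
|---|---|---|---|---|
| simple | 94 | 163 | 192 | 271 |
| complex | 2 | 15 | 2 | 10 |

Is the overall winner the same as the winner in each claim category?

Yes

Simple: the remote team 94/163 = 57.7%, Adjuster 1 192/271 = 70.8% → Adjuster 1
Complex: the remote team 2/15 = 13.3%, Adjuster 1 2/10 = 20.0% → Adjuster 1
Overall: the remote team 96/178 = 53.9%, Adjuster 1 194/281 = 69.0% → Adjuster 1
Adjuster 1 wins overall and in every claim group — no reversal.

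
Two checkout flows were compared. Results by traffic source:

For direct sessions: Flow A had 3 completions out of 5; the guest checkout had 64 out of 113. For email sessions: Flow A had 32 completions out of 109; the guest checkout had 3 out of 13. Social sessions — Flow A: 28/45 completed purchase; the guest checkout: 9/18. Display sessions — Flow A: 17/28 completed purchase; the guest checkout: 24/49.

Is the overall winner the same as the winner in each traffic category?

No

Direct: Flow A 3/5 = 60.0%, the guest checkout 64/113 = 56.6% → Flow A
Email: Flow A 32/109 = 29.4%, the guest checkout 3/13 = 23.1% → Flow A
Social: Flow A 28/45 = 62.2%, the guest checkout 9/18 = 50.0% → Flow A
Display: Flow A 17/28 = 60.7%, the guest checkout 24/49 = 49.0% → Flow A
Overall: Flow A 80/187 = 42.8%, the guest checkout 100/193 = 51.8% → the guest checkout
Flow A wins each traffic group but the guest checkout wins overall — the comparison reverses. Flow A's sessions skew toward email, which has a lower base rate.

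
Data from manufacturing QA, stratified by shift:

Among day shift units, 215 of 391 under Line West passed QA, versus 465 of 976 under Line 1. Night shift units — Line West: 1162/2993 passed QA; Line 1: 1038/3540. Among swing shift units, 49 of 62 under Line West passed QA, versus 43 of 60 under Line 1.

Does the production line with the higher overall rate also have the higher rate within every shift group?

Day shift: Line West 215/391 = 55.0%, Line 1 465/976 = 47.6% → Line West
Night shift: Line West 1162/2993 = 38.8%, Line 1 1038/3540 = 29.3% → Line West
Swing shift: Line West 49/62 = 79.0%, Line 1 43/60 = 71.7% → Line West
Overall: Line West 1426/3446 = 41.4%, Line 1 1546/4576 = 33.8% → Line West
Line West wins overall and in every shift group — no reversal.

Yes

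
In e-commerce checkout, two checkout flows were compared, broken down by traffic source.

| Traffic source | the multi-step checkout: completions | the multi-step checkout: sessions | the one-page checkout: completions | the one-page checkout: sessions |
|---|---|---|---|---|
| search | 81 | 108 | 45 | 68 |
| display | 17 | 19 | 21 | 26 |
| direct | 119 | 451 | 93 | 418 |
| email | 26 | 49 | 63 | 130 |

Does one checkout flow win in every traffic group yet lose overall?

Search: the multi-step checkout 81/108 = 75.0%, the one-page checkout 45/68 = 66.2% → the multi-step checkout
Display: the multi-step checkout 17/19 = 89.5%, the one-page checkout 21/26 = 80.8% → the multi-step checkout
Direct: the multi-step checkout 119/451 = 26.4%, the one-page checkout 93/418 = 22.2% → the multi-step checkout
Email: the multi-step checkout 26/49 = 53.1%, the one-page checkout 63/130 = 48.5% → the multi-step checkout
Overall: the multi-step checkout 243/627 = 38.8%, the one-page checkout 222/642 = 34.6% → the multi-step checkout
The multi-step checkout wins overall and in every traffic group — no reversal.

No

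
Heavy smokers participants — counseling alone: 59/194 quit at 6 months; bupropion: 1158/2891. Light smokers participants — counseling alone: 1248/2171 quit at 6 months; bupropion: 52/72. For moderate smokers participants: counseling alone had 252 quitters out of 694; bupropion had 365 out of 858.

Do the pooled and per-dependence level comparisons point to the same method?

No

Heavy smokers: counseling alone 59/194 = 30.4%, bupropion 1158/2891 = 40.1% → bupropion
Light smokers: counseling alone 1248/2171 = 57.5%, bupropion 52/72 = 72.2% → bupropion
Moderate smokers: counseling alone 252/694 = 36.3%, bupropion 365/858 = 42.5% → bupropion
Overall: counseling alone 1559/3059 = 51.0%, bupropion 1575/3821 = 41.2% → counseling alone
Bupropion wins each dependence group but counseling alone wins overall — the comparison reverses. Bupropion's participants skew toward heavy smokers, which has a lower base rate.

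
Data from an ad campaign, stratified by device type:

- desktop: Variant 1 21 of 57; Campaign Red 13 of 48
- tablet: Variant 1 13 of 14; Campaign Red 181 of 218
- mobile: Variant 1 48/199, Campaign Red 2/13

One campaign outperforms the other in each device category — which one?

Desktop: Variant 1 21/57 = 36.8%, Campaign Red 13/48 = 27.1% → Variant 1
Tablet: Variant 1 13/14 = 92.9%, Campaign Red 181/218 = 83.0% → Variant 1
Mobile: Variant 1 48/199 = 24.1%, Campaign Red 2/13 = 15.4% → Variant 1
Variant 1 has the higher rate in all 3 groups.

Variant 1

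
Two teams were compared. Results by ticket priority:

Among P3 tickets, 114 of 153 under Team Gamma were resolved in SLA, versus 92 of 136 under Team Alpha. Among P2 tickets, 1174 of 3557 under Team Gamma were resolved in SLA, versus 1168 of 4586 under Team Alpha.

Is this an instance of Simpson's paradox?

No

P3: Team Gamma 114/153 = 74.5%, Team Alpha 92/136 = 67.6% → Team Gamma
P2: Team Gamma 1174/3557 = 33.0%, Team Alpha 1168/4586 = 25.5% → Team Gamma
Overall: Team Gamma 1288/3710 = 34.7%, Team Alpha 1260/4722 = 26.7% → Team Gamma
Team Gamma wins overall and in every ticket group — no reversal.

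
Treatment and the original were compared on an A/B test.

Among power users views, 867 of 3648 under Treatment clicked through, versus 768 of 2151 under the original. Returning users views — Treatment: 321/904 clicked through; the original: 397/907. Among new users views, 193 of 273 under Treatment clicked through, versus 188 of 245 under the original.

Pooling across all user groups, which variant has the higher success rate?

Power users: Treatment 867/3648 = 23.8%, the original 768/2151 = 35.7% → the original
Returning users: Treatment 321/904 = 35.5%, the original 397/907 = 43.8% → the original
New users: Treatment 193/273 = 70.7%, the original 188/245 = 76.7% → the original
Overall: Treatment 1381/4825 = 28.6%, the original 1353/3303 = 41.0% → the original

the original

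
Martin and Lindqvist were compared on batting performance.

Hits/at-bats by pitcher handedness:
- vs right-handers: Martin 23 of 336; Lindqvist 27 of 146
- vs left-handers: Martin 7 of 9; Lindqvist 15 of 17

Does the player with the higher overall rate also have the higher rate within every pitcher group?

Yes

Vs right-handers: Martin 23/336 = 6.8%, Lindqvist 27/146 = 18.5% → Lindqvist
Vs left-handers: Martin 7/9 = 77.8%, Lindqvist 15/17 = 88.2% → Lindqvist
Overall: Martin 30/345 = 8.7%, Lindqvist 42/163 = 25.8% → Lindqvist
Lindqvist wins overall and in every pitcher group — no reversal.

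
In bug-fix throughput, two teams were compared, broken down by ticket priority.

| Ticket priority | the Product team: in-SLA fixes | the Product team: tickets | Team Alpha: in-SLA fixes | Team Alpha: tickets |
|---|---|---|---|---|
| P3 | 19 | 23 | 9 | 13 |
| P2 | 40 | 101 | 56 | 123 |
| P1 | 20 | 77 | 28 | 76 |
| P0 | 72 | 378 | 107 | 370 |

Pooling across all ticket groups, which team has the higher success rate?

Team Alpha

P3: the Product team 19/23 = 82.6%, Team Alpha 9/13 = 69.2% → the Product team
P2: the Product team 40/101 = 39.6%, Team Alpha 56/123 = 45.5% → Team Alpha
P1: the Product team 20/77 = 26.0%, Team Alpha 28/76 = 36.8% → Team Alpha
P0: the Product team 72/378 = 19.0%, Team Alpha 107/370 = 28.9% → Team Alpha
Overall: the Product team 151/579 = 26.1%, Team Alpha 200/582 = 34.4% → Team Alpha
(Neither sweeps every ticket group, but Team Alpha has the higher pooled rate.)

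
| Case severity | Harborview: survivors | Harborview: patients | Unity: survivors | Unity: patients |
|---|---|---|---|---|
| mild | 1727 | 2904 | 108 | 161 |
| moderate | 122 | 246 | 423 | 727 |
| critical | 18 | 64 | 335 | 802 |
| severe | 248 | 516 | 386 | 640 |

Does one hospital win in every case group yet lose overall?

Mild: Harborview 1727/2904 = 59.5%, Unity 108/161 = 67.1% → Unity
Moderate: Harborview 122/246 = 49.6%, Unity 423/727 = 58.2% → Unity
Critical: Harborview 18/64 = 28.1%, Unity 335/802 = 41.8% → Unity
Severe: Harborview 248/516 = 48.1%, Unity 386/640 = 60.3% → Unity
Overall: Harborview 2115/3730 = 56.7%, Unity 1252/2330 = 53.7% → Harborview
Unity wins each case group but Harborview wins overall — the comparison reverses. Unity's patients skew toward critical, which has a lower base rate.

Yes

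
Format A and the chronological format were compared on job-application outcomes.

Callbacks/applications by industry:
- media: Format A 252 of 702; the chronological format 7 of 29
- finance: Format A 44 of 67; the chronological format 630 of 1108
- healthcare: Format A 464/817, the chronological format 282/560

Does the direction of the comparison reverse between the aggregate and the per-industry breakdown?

Media: Format A 252/702 = 35.9%, the chronological format 7/29 = 24.1% → Format A
Finance: Format A 44/67 = 65.7%, the chronological format 630/1108 = 56.9% → Format A
Healthcare: Format A 464/817 = 56.8%, the chronological format 282/560 = 50.4% → Format A
Overall: Format A 760/1586 = 47.9%, the chronological format 919/1697 = 54.2% → the chronological format
Format A wins each industry group but the chronological format wins overall — the comparison reverses. Format A's applications skew toward media, which has a lower base rate.

Yes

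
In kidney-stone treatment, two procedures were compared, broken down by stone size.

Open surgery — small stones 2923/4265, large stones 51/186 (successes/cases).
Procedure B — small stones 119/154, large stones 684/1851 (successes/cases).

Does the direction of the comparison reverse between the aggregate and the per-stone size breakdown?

Small stones: open surgery 2923/4265 = 68.5%, Procedure B 119/154 = 77.3% → Procedure B
Large stones: open surgery 51/186 = 27.4%, Procedure B 684/1851 = 37.0% → Procedure B
Overall: open surgery 2974/4451 = 66.8%, Procedure B 803/2005 = 40.0% → open surgery
Procedure B wins each stone group but open surgery wins overall — the comparison reverses. Procedure B's cases skew toward large stones, which has a lower base rate.

Yes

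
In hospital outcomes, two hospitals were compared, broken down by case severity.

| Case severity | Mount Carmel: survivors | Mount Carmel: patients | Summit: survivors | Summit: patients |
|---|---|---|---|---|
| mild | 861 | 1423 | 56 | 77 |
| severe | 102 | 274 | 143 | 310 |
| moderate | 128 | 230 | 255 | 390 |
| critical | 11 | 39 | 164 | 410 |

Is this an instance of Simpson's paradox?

Yes

Mild: Mount Carmel 861/1423 = 60.5%, Summit 56/77 = 72.7% → Summit
Severe: Mount Carmel 102/274 = 37.2%, Summit 143/310 = 46.1% → Summit
Moderate: Mount Carmel 128/230 = 55.7%, Summit 255/390 = 65.4% → Summit
Critical: Mount Carmel 11/39 = 28.2%, Summit 164/410 = 40.0% → Summit
Overall: Mount Carmel 1102/1966 = 56.1%, Summit 618/1187 = 52.1% → Mount Carmel
Summit wins each case group but Mount Carmel wins overall — the comparison reverses. Summit's patients skew toward critical, which has a lower base rate.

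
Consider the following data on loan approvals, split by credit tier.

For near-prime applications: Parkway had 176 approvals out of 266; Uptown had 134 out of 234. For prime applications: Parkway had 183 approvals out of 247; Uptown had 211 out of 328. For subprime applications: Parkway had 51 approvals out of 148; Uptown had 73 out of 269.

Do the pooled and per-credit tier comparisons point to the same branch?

Yes

Near-prime: Parkway 176/266 = 66.2%, Uptown 134/234 = 57.3% → Parkway
Prime: Parkway 183/247 = 74.1%, Uptown 211/328 = 64.3% → Parkway
Subprime: Parkway 51/148 = 34.5%, Uptown 73/269 = 27.1% → Parkway
Overall: Parkway 410/661 = 62.0%, Uptown 418/831 = 50.3% → Parkway
Parkway wins overall and in every credit group — no reversal.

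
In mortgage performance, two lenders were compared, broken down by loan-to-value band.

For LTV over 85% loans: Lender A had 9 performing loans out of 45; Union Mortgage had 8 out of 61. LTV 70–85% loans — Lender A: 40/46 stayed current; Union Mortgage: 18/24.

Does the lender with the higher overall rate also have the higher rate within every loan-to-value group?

Yes

LTV over 85%: Lender A 9/45 = 20.0%, Union Mortgage 8/61 = 13.1% → Lender A
LTV 70–85%: Lender A 40/46 = 87.0%, Union Mortgage 18/24 = 75.0% → Lender A
Overall: Lender A 49/91 = 53.8%, Union Mortgage 26/85 = 30.6% → Lender A
Lender A wins overall and in every loan-to-value group — no reversal.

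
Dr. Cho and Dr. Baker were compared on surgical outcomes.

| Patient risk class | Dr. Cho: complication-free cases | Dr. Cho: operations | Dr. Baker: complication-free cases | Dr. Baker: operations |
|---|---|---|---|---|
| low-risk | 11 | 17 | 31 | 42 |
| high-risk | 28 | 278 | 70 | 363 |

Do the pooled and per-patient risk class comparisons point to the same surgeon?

Low-risk: Dr. Cho 11/17 = 64.7%, Dr. Baker 31/42 = 73.8% → Dr. Baker
High-risk: Dr. Cho 28/278 = 10.1%, Dr. Baker 70/363 = 19.3% → Dr. Baker
Overall: Dr. Cho 39/295 = 13.2%, Dr. Baker 101/405 = 24.9% → Dr. Baker
Dr. Baker wins overall and in every patient risk group — no reversal.

Yes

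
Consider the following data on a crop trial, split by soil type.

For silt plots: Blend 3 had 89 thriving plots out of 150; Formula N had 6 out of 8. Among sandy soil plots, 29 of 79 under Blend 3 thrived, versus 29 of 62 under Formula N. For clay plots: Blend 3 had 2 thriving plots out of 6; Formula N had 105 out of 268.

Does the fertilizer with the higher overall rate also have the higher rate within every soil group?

Silt: Blend 3 89/150 = 59.3%, Formula N 6/8 = 75.0% → Formula N
Sandy soil: Blend 3 29/79 = 36.7%, Formula N 29/62 = 46.8% → Formula N
Clay: Blend 3 2/6 = 33.3%, Formula N 105/268 = 39.2% → Formula N
Overall: Blend 3 120/235 = 51.1%, Formula N 140/338 = 41.4% → Blend 3
Formula N wins each soil group but Blend 3 wins overall — the comparison reverses. Formula N's plots skew toward clay, which has a lower base rate.

No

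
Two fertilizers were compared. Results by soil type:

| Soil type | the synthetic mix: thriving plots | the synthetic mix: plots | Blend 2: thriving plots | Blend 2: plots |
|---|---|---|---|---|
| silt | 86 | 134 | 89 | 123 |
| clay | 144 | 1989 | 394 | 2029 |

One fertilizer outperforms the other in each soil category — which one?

Blend 2

Silt: the synthetic mix 86/134 = 64.2%, Blend 2 89/123 = 72.4% → Blend 2
Clay: the synthetic mix 144/1989 = 7.2%, Blend 2 394/2029 = 19.4% → Blend 2
Blend 2 has the higher rate in both groups.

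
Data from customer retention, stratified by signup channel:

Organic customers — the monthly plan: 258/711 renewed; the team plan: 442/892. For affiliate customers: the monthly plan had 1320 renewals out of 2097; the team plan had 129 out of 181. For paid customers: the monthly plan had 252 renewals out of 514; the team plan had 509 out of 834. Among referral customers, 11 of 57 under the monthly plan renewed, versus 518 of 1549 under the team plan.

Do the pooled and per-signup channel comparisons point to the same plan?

No

Organic: the monthly plan 258/711 = 36.3%, the team plan 442/892 = 49.6% → the team plan
Affiliate: the monthly plan 1320/2097 = 62.9%, the team plan 129/181 = 71.3% → the team plan
Paid: the monthly plan 252/514 = 49.0%, the team plan 509/834 = 61.0% → the team plan
Referral: the monthly plan 11/57 = 19.3%, the team plan 518/1549 = 33.4% → the team plan
Overall: the monthly plan 1841/3379 = 54.5%, the team plan 1598/3456 = 46.2% → the monthly plan
The team plan wins each signup group but the monthly plan wins overall — the comparison reverses. The team plan's customers skew toward referral, which has a lower base rate.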